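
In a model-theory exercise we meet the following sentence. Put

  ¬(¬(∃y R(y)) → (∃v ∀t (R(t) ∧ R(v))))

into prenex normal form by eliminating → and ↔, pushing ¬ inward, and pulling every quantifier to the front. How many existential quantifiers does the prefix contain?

1

Rewrite implications/biconditionals: A → B as ¬A ∨ B.
  ¬(¬¬(∃y R(y)) ∨ (∃v ∀t (R(t) ∧ R(v))))
Move each ¬ inward, flipping quantifiers it crosses:
  (∀y ¬R(y)) ∧ (∀v ∃t (¬R(t) ∨ ¬R(v)))
Pull the quantifiers to the front (each side's bound variable is not free in the other side):
  ∀y ∀v ∃t (¬R(y) ∧ (¬R(t) ∨ ¬R(v)))
The prefix is ∀y ∀v ∃t: 2 universal, 1 existential.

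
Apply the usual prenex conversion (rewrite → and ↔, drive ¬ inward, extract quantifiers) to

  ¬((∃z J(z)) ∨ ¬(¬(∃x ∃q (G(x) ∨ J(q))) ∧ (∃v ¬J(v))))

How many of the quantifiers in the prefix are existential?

1

Move each ¬ inward, flipping quantifiers it crosses:
  (∀z ¬J(z)) ∧ (∀x ∀q (¬G(x) ∧ ¬J(q))) ∧ (∃v ¬J(v))
All bound variables are already distinct, so no renaming is needed.
Extract every quantifier outward, since the variables are now distinct and don't occur free across branches:
  ∀z ∀x ∀q ∃v (¬J(z) ∧ ¬G(x) ∧ ¬J(q) ∧ ¬J(v))
The prefix is ∀z ∀x ∀q ∃v: 3 universal, 1 existential.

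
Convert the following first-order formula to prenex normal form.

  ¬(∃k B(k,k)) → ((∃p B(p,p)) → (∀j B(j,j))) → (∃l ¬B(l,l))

∃k ∃p ∃j ∃l (B(k,k) ∨ B(p,p) ∧ ¬B(j,j) ∨ ¬B(l,l))

First replace A → B with ¬A ∨ B.
  ¬¬(∃k B(k,k)) ∨ ¬(¬(∃p B(p,p)) ∨ (∀j B(j,j))) ∨ (∃l ¬B(l,l))
Drive negations inward (¬∀x A ≡ ∃x ¬A, ¬∃x A ≡ ∀x ¬A, De Morgan for ∧/∨):
  (∃k B(k,k)) ∨ (∃p B(p,p)) ∧ (∃j ¬B(j,j)) ∨ (∃l ¬B(l,l))
All bound variables are already distinct, so no renaming is needed.
Finally move all quantifiers to the prefix:
  ∃k ∃p ∃j ∃l (B(k,k) ∨ B(p,p) ∧ ¬B(j,j) ∨ ¬B(l,l))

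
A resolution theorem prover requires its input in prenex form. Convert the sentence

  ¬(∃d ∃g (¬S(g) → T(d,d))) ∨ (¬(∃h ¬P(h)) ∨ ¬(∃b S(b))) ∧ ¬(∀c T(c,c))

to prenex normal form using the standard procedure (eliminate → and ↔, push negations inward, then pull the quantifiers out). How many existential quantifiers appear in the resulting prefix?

First replace A → B with ¬A ∨ B.
  ¬(∃d ∃g (¬¬S(g) ∨ T(d,d))) ∨ (¬(∃h ¬P(h)) ∨ ¬(∃b S(b))) ∧ ¬(∀c T(c,c))
Push ¬ through the quantifiers and connectives to reach negation normal form:
  (∀d ∀g (¬S(g) ∧ ¬T(d,d))) ∨ ((∀h P(h)) ∨ (∀b ¬S(b))) ∧ (∃c ¬T(c,c))
All bound variables are already distinct, so no renaming is needed.
Extract every quantifier outward, since the variables are now distinct and don't occur free across branches:
  ∀d ∀g ∀h ∀b ∃c (¬S(g) ∧ ¬T(d,d) ∨ (P(h) ∨ ¬S(b)) ∧ ¬T(c,c))
The prefix is ∀d ∀g ∀h ∀b ∃c: 4 universal, 1 existential.

1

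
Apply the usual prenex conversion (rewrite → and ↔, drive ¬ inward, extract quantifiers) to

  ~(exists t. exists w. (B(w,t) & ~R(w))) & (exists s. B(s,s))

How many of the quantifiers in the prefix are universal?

Move each ¬ inward, flipping quantifiers it crosses:
  (forall t. forall w. (~B(w,t) | R(w))) & (exists s. B(s,s))
Pull the quantifiers to the front (each side's bound variable is not free in the other side):
  forall t. forall w. exists s. ((~B(w,t) | R(w)) & B(s,s))
The prefix is forall t forall w exists s: 2 universal, 1 existential.

2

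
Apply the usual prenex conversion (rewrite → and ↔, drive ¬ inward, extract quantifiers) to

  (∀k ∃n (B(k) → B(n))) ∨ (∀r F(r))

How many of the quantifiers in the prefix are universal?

2

Rewrite implications/biconditionals: A → B as ¬A ∨ B.
  (∀k ∃n (¬B(k) ∨ B(n))) ∨ (∀r F(r))
All bound variables are already distinct, so no renaming is needed.
Pull the quantifiers to the front (each side's bound variable is not free in the other side):
  ∀k ∃n ∀r (¬B(k) ∨ B(n) ∨ F(r))
The prefix is ∀k ∃n ∀r: 2 universal, 1 existential.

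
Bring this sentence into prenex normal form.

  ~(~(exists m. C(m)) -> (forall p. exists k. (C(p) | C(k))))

Rewrite implications/biconditionals: A → B as ¬A ∨ B.
  ~(~~(exists m. C(m)) | (forall p. exists k. (C(p) | C(k))))
Push ¬ through the quantifiers and connectives to reach negation normal form:
  (forall m. ~C(m)) & (exists p. forall k. (~C(p) & ~C(k)))
Pull the quantifiers to the front (each side's bound variable is not free in the other side):
  forall m. exists p. forall k. (~C(m) & ~C(p) & ~C(k))

forall m. exists p. forall k. (~C(m) & ~C(p) & ~C(k))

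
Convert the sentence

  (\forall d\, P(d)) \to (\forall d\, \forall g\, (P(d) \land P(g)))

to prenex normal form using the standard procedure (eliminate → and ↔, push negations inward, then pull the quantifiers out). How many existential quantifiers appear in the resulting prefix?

Eliminate → and ↔ using ¬ and ∨.
  \neg (\forall d\, P(d)) \lor (\forall d\, \forall g\, (P(d) \land P(g)))
Move each ¬ inward, flipping quantifiers it crosses:
  (\exists d\, \neg P(d)) \lor (\forall d\, \forall g\, (P(d) \land P(g)))
Standardize variables apart so no two quantifiers bind the same name: d↦x1.
  (\exists d\, \neg P(d)) \lor (\forall x1\, \forall g\, (P(x1) \land P(g)))
Finally move all quantifiers to the prefix:
  \exists d\, \forall x1\, \forall g\, (\neg P(d) \lor P(x1) \land P(g))
The prefix is \exists d \forall x1 \forall g: 2 universal, 1 existential.

1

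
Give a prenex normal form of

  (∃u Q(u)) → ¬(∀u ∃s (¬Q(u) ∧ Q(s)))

Rewrite implications/biconditionals: A → B as ¬A ∨ B.
  ¬(∃u Q(u)) ∨ ¬(∀u ∃s (¬Q(u) ∧ Q(s)))
Drive negations inward (¬∀x A ≡ ∃x ¬A, ¬∃x A ≡ ∀x ¬A, De Morgan for ∧/∨):
  (∀u ¬Q(u)) ∨ (∃u ∀s (Q(u) ∨ ¬Q(s)))
Give each quantifier a distinct variable: u↦y1.
  (∀u ¬Q(u)) ∨ (∃y1 ∀s (Q(y1) ∨ ¬Q(s)))
Pull the quantifiers to the front (each side's bound variable is not free in the other side):
  ∀u ∃y1 ∀s (¬Q(u) ∨ Q(y1) ∨ ¬Q(s))

∀u ∃y1 ∀s (¬Q(u) ∨ Q(y1) ∨ ¬Q(s))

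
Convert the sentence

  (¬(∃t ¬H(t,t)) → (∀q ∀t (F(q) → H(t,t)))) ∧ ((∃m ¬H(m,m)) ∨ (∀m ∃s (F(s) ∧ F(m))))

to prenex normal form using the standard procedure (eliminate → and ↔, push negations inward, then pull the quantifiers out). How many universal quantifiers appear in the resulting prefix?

3

First replace A → B with ¬A ∨ B.
  (¬¬(∃t ¬H(t,t)) ∨ (∀q ∀t (¬F(q) ∨ H(t,t)))) ∧ ((∃m ¬H(m,m)) ∨ (∀m ∃s (F(s) ∧ F(m))))
Drive negations inward (¬∀x A ≡ ∃x ¬A, ¬∃x A ≡ ∀x ¬A, De Morgan for ∧/∨):
  ((∃t ¬H(t,t)) ∨ (∀q ∀t (¬F(q) ∨ H(t,t)))) ∧ ((∃m ¬H(m,m)) ∨ (∀m ∃s (F(s) ∧ F(m))))
Give each quantifier a distinct variable: t↦b, m↦v1.
  ((∃t ¬H(t,t)) ∨ (∀q ∀b (¬F(q) ∨ H(b,b)))) ∧ ((∃m ¬H(m,m)) ∨ (∀v1 ∃s (F(s) ∧ F(v1))))
Extract every quantifier outward, since the variables are now distinct and don't occur free across branches:
  ∃t ∀q ∀b ∃m ∀v1 ∃s ((¬H(t,t) ∨ ¬F(q) ∨ H(b,b)) ∧ (¬H(m,m) ∨ F(s) ∧ F(v1)))
The prefix is ∃t ∀q ∀b ∃m ∀v1 ∃s: 3 universal, 3 existential.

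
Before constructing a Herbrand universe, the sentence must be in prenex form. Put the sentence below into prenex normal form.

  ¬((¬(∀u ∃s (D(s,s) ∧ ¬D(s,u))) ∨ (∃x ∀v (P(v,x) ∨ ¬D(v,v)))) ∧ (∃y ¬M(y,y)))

Push ¬ through the quantifiers and connectives to reach negation normal form:
  (∀u ∃s (D(s,s) ∧ ¬D(s,u))) ∧ (∀x ∃v (¬P(v,x) ∧ D(v,v))) ∨ (∀y M(y,y))
Pull the quantifiers to the front (each side's bound variable is not free in the other side):
  ∀u ∃s ∀x ∃v ∀y (D(s,s) ∧ ¬D(s,u) ∧ ¬P(v,x) ∧ D(v,v) ∨ M(y,y))

∀u ∃s ∀x ∃v ∀y (D(s,s) ∧ ¬D(s,u) ∧ ¬P(v,x) ∧ D(v,v) ∨ M(y,y))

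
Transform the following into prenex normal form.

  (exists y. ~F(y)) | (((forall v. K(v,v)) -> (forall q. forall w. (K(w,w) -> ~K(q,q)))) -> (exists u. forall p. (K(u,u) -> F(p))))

Eliminate → and ↔ using ¬ and ∨.
  (exists y. ~F(y)) | ~(~(forall v. K(v,v)) | (forall q. forall w. (~K(w,w) | ~K(q,q)))) | (exists u. forall p. (~K(u,u) | F(p)))
Move each ¬ inward, flipping quantifiers it crosses:
  (exists y. ~F(y)) | (forall v. K(v,v)) & (exists q. exists w. (K(w,w) & K(q,q))) | (exists u. forall p. (~K(u,u) | F(p)))
All bound variables are already distinct, so no renaming is needed.
Finally move all quantifiers to the prefix:
  exists y. forall v. exists q. exists w. exists u. forall p. (~F(y) | K(v,v) & K(w,w) & K(q,q) | ~K(u,u) | F(p))

exists y. forall v. exists q. exists w. exists u. forall p. (~F(y) | K(v,v) & K(w,w) & K(q,q) | ~K(u,u) | F(p))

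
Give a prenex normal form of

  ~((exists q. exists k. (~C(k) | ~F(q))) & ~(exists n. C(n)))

forall q. forall k. exists n. (C(k) & F(q) | C(n))

Move each ¬ inward, flipping quantifiers it crosses:
  (forall q. forall k. (C(k) & F(q))) | (exists n. C(n))
Pull the quantifiers to the front (each side's bound variable is not free in the other side):
  forall q. forall k. exists n. (C(k) & F(q) | C(n))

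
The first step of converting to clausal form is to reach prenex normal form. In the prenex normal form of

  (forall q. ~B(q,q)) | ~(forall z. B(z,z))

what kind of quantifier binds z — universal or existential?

existential

Drive negations inward (¬∀x A ≡ ∃x ¬A, ¬∃x A ≡ ∀x ¬A, De Morgan for ∧/∨):
  (forall q. ~B(q,q)) | (exists z. ~B(z,z))
Extract every quantifier outward, since the variables are now distinct and don't occur free across branches:
  forall q. exists z. (~B(q,q) | ~B(z,z))
The quantifier forall z sits under an odd number of negations, so it flips to exists z.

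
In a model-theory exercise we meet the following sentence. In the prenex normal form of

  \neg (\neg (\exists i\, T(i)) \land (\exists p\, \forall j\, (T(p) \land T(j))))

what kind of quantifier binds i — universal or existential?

existential

Move each ¬ inward, flipping quantifiers it crosses:
  (\exists i\, T(i)) \lor (\forall p\, \exists j\, (\neg T(p) \lor \neg T(j)))
All bound variables are already distinct, so no renaming is needed.
Finally move all quantifiers to the prefix:
  \exists i\, \forall p\, \exists j\, (T(i) \lor \neg T(p) \lor \neg T(j))
The quantifier \exists i sits under an even number of negations, so it remains existential.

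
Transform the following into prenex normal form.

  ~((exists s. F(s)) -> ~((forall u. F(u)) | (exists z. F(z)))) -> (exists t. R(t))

forall s. exists u. forall z. exists t. (~F(s) | ~F(u) & ~F(z) | R(t))

Rewrite implications/biconditionals: A → B as ¬A ∨ B.
  ~~(~(exists s. F(s)) | ~((forall u. F(u)) | (exists z. F(z)))) | (exists t. R(t))
Push ¬ through the quantifiers and connectives to reach negation normal form:
  (forall s. ~F(s)) | (exists u. ~F(u)) & (forall z. ~F(z)) | (exists t. R(t))
All bound variables are already distinct, so no renaming is needed.
Extract every quantifier outward, since the variables are now distinct and don't occur free across branches:
  forall s. exists u. forall z. exists t. (~F(s) | ~F(u) & ~F(z) | R(t))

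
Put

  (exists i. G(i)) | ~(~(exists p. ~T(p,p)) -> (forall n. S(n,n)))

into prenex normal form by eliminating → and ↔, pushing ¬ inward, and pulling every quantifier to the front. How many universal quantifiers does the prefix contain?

First replace A → B with ¬A ∨ B.
  (exists i. G(i)) | ~(~~(exists p. ~T(p,p)) | (forall n. S(n,n)))
Drive negations inward (¬∀x A ≡ ∃x ¬A, ¬∃x A ≡ ∀x ¬A, De Morgan for ∧/∨):
  (exists i. G(i)) | (forall p. T(p,p)) & (exists n. ~S(n,n))
Extract every quantifier outward, since the variables are now distinct and don't occur free across branches:
  exists i. forall p. exists n. (G(i) | T(p,p) & ~S(n,n))
The prefix is exists i forall p exists n: 1 universal, 2 existential.

1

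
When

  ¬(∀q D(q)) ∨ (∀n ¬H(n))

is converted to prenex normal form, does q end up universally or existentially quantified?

existential

Move each ¬ inward, flipping quantifiers it crosses:
  (∃q ¬D(q)) ∨ (∀n ¬H(n))
All bound variables are already distinct, so no renaming is needed.
Pull the quantifiers to the front (each side's bound variable is not free in the other side):
  ∃q ∀n (¬D(q) ∨ ¬H(n))
The quantifier ∀q sits under an odd number of negations, so it flips to ∃q.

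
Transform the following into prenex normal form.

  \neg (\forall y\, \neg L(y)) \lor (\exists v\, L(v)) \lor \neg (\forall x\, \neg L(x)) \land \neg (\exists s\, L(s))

\exists y\, \exists v\, \exists x\, \forall s\, (L(y) \lor L(v) \lor L(x) \land \neg L(s))

Push ¬ through the quantifiers and connectives to reach negation normal form:
  (\exists y\, L(y)) \lor (\exists v\, L(v)) \lor (\exists x\, L(x)) \land (\forall s\, \neg L(s))
All bound variables are already distinct, so no renaming is needed.
Pull the quantifiers to the front (each side's bound variable is not free in the other side):
  \exists y\, \exists v\, \exists x\, \forall s\, (L(y) \lor L(v) \lor L(x) \land \neg L(s))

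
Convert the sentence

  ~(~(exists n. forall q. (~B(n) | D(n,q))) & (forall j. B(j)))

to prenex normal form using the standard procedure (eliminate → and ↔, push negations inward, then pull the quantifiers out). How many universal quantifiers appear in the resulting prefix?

Move each ¬ inward, flipping quantifiers it crosses:
  (exists n. forall q. (~B(n) | D(n,q))) | (exists j. ~B(j))
All bound variables are already distinct, so no renaming is needed.
Extract every quantifier outward, since the variables are now distinct and don't occur free across branches:
  exists n. forall q. exists j. (~B(n) | D(n,q) | ~B(j))
The prefix is exists n forall q exists j: 1 universal, 2 existential.

1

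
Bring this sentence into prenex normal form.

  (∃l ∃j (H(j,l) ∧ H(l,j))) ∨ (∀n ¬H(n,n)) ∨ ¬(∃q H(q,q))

∃l ∃j ∀n ∀q (H(j,l) ∧ H(l,j) ∨ ¬H(n,n) ∨ ¬H(q,q))

Push ¬ through the quantifiers and connectives to reach negation normal form:
  (∃l ∃j (H(j,l) ∧ H(l,j))) ∨ (∀n ¬H(n,n)) ∨ (∀q ¬H(q,q))
All bound variables are already distinct, so no renaming is needed.
Extract every quantifier outward, since the variables are now distinct and don't occur free across branches:
  ∃l ∃j ∀n ∀q (H(j,l) ∧ H(l,j) ∨ ¬H(n,n) ∨ ¬H(q,q))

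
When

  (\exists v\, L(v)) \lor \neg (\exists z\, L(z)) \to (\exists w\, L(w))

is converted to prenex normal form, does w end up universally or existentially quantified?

existential

Rewrite implications/biconditionals: A → B as ¬A ∨ B.
  \neg ((\exists v\, L(v)) \lor \neg (\exists z\, L(z))) \lor (\exists w\, L(w))
Move each ¬ inward, flipping quantifiers it crosses:
  (\forall v\, \neg L(v)) \land (\exists z\, L(z)) \lor (\exists w\, L(w))
Extract every quantifier outward, since the variables are now distinct and don't occur free across branches:
  \forall v\, \exists z\, \exists w\, (\neg L(v) \land L(z) \lor L(w))
The quantifier \exists w sits under an even number of negations (counting the antecedent side of each →), so it remains existential.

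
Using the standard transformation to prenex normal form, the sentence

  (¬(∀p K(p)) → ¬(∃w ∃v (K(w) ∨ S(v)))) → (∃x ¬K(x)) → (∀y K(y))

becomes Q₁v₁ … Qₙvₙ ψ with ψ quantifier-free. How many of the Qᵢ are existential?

First replace A → B with ¬A ∨ B.
  ¬(¬¬(∀p K(p)) ∨ ¬(∃w ∃v (K(w) ∨ S(v)))) ∨ ¬(∃x ¬K(x)) ∨ (∀y K(y))
Push ¬ through the quantifiers and connectives to reach negation normal form:
  (∃p ¬K(p)) ∧ (∃w ∃v (K(w) ∨ S(v))) ∨ (∀x K(x)) ∨ (∀y K(y))
All bound variables are already distinct, so no renaming is needed.
Finally move all quantifiers to the prefix:
  ∃p ∃w ∃v ∀x ∀y (¬K(p) ∧ (K(w) ∨ S(v)) ∨ K(x) ∨ K(y))
The prefix is ∃p ∃w ∃v ∀x ∀y: 2 universal, 3 existential.

3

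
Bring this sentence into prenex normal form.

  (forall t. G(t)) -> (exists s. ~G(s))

exists t. exists s. (~G(t) | ~G(s))

Eliminate → and ↔ using ¬ and ∨.
  ~(forall t. G(t)) | (exists s. ~G(s))
Drive negations inward (¬∀x A ≡ ∃x ¬A, ¬∃x A ≡ ∀x ¬A, De Morgan for ∧/∨):
  (exists t. ~G(t)) | (exists s. ~G(s))
All bound variables are already distinct, so no renaming is needed.
Finally move all quantifiers to the prefix:
  exists t. exists s. (~G(t) | ~G(s))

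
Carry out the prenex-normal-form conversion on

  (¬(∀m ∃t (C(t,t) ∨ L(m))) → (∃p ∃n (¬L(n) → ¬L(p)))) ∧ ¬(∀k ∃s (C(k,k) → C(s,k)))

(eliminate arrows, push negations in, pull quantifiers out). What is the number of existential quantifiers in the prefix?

Rewrite implications/biconditionals: A → B as ¬A ∨ B.
  (¬¬(∀m ∃t (C(t,t) ∨ L(m))) ∨ (∃p ∃n (¬¬L(n) ∨ ¬L(p)))) ∧ ¬(∀k ∃s (¬C(k,k) ∨ C(s,k)))
Drive negations inward (¬∀x A ≡ ∃x ¬A, ¬∃x A ≡ ∀x ¬A, De Morgan for ∧/∨):
  ((∀m ∃t (C(t,t) ∨ L(m))) ∨ (∃p ∃n (L(n) ∨ ¬L(p)))) ∧ (∃k ∀s (C(k,k) ∧ ¬C(s,k)))
All bound variables are already distinct, so no renaming is needed.
Extract every quantifier outward, since the variables are now distinct and don't occur free across branches:
  ∀m ∃t ∃p ∃n ∃k ∀s ((C(t,t) ∨ L(m) ∨ L(n) ∨ ¬L(p)) ∧ C(k,k) ∧ ¬C(s,k))
The prefix is ∀m ∃t ∃p ∃n ∃k ∀s: 2 universal, 4 existential.

4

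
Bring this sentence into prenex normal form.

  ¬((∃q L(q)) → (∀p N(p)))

∃q ∃p (L(q) ∧ ¬N(p))

Eliminate → and ↔ using ¬ and ∨.
  ¬(¬(∃q L(q)) ∨ (∀p N(p)))
Push ¬ through the quantifiers and connectives to reach negation normal form:
  (∃q L(q)) ∧ (∃p ¬N(p))
All bound variables are already distinct, so no renaming is needed.
Finally move all quantifiers to the prefix:
  ∃q ∃p (L(q) ∧ ¬N(p))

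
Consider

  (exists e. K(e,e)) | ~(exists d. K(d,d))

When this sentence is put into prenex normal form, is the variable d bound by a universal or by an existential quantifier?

Push ¬ through the quantifiers and connectives to reach negation normal form:
  (exists e. K(e,e)) | (forall d. ~K(d,d))
Finally move all quantifiers to the prefix:
  exists e. forall d. (K(e,e) | ~K(d,d))
The quantifier exists d sits under an odd number of negations, so it flips to forall d.

universal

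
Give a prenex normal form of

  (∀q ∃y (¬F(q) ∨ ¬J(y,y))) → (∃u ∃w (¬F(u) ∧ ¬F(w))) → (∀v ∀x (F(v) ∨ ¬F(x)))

∃q ∀y ∀u ∀w ∀v ∀x (F(q) ∧ J(y,y) ∨ F(u) ∨ F(w) ∨ F(v) ∨ ¬F(x))

Eliminate → and ↔ using ¬ and ∨.
  ¬(∀q ∃y (¬F(q) ∨ ¬J(y,y))) ∨ ¬(∃u ∃w (¬F(u) ∧ ¬F(w))) ∨ (∀v ∀x (F(v) ∨ ¬F(x)))
Push ¬ through the quantifiers and connectives to reach negation normal form:
  (∃q ∀y (F(q) ∧ J(y,y))) ∨ (∀u ∀w (F(u) ∨ F(w))) ∨ (∀v ∀x (F(v) ∨ ¬F(x)))
All bound variables are already distinct, so no renaming is needed.
Pull the quantifiers to the front (each side's bound variable is not free in the other side):
  ∃q ∀y ∀u ∀w ∀v ∀x (F(q) ∧ J(y,y) ∨ F(u) ∨ F(w) ∨ F(v) ∨ ¬F(x))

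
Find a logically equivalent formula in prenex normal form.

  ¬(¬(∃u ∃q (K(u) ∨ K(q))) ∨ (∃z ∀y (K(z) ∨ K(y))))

Move each ¬ inward, flipping quantifiers it crosses:
  (∃u ∃q (K(u) ∨ K(q))) ∧ (∀z ∃y (¬K(z) ∧ ¬K(y)))
Extract every quantifier outward, since the variables are now distinct and don't occur free across branches:
  ∃u ∃q ∀z ∃y ((K(u) ∨ K(q)) ∧ ¬K(z) ∧ ¬K(y))

∃u ∃q ∀z ∃y ((K(u) ∨ K(q)) ∧ ¬K(z) ∧ ¬K(y))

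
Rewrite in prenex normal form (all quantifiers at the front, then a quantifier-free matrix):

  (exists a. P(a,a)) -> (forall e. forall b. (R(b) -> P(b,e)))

Rewrite implications/biconditionals: A → B as ¬A ∨ B.
  ~(exists a. P(a,a)) | (forall e. forall b. (~R(b) | P(b,e)))
Drive negations inward (¬∀x A ≡ ∃x ¬A, ¬∃x A ≡ ∀x ¬A, De Morgan for ∧/∨):
  (forall a. ~P(a,a)) | (forall e. forall b. (~R(b) | P(b,e)))
All bound variables are already distinct, so no renaming is needed.
Finally move all quantifiers to the prefix:
  forall a. forall e. forall b. (~P(a,a) | ~R(b) | P(b,e))

forall a. forall e. forall b. (~P(a,a) | ~R(b) | P(b,e))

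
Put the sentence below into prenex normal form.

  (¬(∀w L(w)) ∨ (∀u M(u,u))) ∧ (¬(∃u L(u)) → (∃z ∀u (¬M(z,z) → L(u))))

∃w ∀u ∃q ∃z ∀x ((¬L(w) ∨ M(u,u)) ∧ (L(q) ∨ M(z,z) ∨ L(x)))

Rewrite implications/biconditionals: A → B as ¬A ∨ B.
  (¬(∀w L(w)) ∨ (∀u M(u,u))) ∧ (¬¬(∃u L(u)) ∨ (∃z ∀u (¬¬M(z,z) ∨ L(u))))
Move each ¬ inward, flipping quantifiers it crosses:
  ((∃w ¬L(w)) ∨ (∀u M(u,u))) ∧ ((∃u L(u)) ∨ (∃z ∀u (M(z,z) ∨ L(u))))
Give each quantifier a distinct variable: u↦q, u↦x.
  ((∃w ¬L(w)) ∨ (∀u M(u,u))) ∧ ((∃q L(q)) ∨ (∃z ∀x (M(z,z) ∨ L(x))))
Extract every quantifier outward, since the variables are now distinct and don't occur free across branches:
  ∃w ∀u ∃q ∃z ∀x ((¬L(w) ∨ M(u,u)) ∧ (L(q) ∨ M(z,z) ∨ L(x)))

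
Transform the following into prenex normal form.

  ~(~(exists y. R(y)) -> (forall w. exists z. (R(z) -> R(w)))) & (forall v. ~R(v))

forall y. exists w. forall z. forall v. (~R(y) & R(z) & ~R(w) & ~R(v))

First replace A → B with ¬A ∨ B.
  ~(~~(exists y. R(y)) | (forall w. exists z. (~R(z) | R(w)))) & (forall v. ~R(v))
Push ¬ through the quantifiers and connectives to reach negation normal form:
  (forall y. ~R(y)) & (exists w. forall z. (R(z) & ~R(w))) & (forall v. ~R(v))
Finally move all quantifiers to the prefix:
  forall y. exists w. forall z. forall v. (~R(y) & R(z) & ~R(w) & ~R(v))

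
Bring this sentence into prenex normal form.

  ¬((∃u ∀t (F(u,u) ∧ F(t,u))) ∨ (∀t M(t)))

∀u ∃t ∃w1 ((¬F(u,u) ∨ ¬F(t,u)) ∧ ¬M(w1))

Move each ¬ inward, flipping quantifiers it crosses:
  (∀u ∃t (¬F(u,u) ∨ ¬F(t,u))) ∧ (∃t ¬M(t))
Rename bound variables to avoid capture: t↦w1.
  (∀u ∃t (¬F(u,u) ∨ ¬F(t,u))) ∧ (∃w1 ¬M(w1))
Finally move all quantifiers to the prefix:
  ∀u ∃t ∃w1 ((¬F(u,u) ∨ ¬F(t,u)) ∧ ¬M(w1))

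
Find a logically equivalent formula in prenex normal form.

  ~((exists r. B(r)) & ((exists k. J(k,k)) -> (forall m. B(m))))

forall r. exists k. exists m. (~B(r) | J(k,k) & ~B(m))

Rewrite implications/biconditionals: A → B as ¬A ∨ B.
  ~((exists r. B(r)) & (~(exists k. J(k,k)) | (forall m. B(m))))
Drive negations inward (¬∀x A ≡ ∃x ¬A, ¬∃x A ≡ ∀x ¬A, De Morgan for ∧/∨):
  (forall r. ~B(r)) | (exists k. J(k,k)) & (exists m. ~B(m))
All bound variables are already distinct, so no renaming is needed.
Extract every quantifier outward, since the variables are now distinct and don't occur free across branches:
  forall r. exists k. exists m. (~B(r) | J(k,k) & ~B(m))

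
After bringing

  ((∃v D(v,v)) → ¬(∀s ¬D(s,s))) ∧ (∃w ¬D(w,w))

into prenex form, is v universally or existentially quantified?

universal

Rewrite implications/biconditionals: A → B as ¬A ∨ B.
  (¬(∃v D(v,v)) ∨ ¬(∀s ¬D(s,s))) ∧ (∃w ¬D(w,w))
Drive negations inward (¬∀x A ≡ ∃x ¬A, ¬∃x A ≡ ∀x ¬A, De Morgan for ∧/∨):
  ((∀v ¬D(v,v)) ∨ (∃s D(s,s))) ∧ (∃w ¬D(w,w))
All bound variables are already distinct, so no renaming is needed.
Pull the quantifiers to the front (each side's bound variable is not free in the other side):
  ∀v ∃s ∃w ((¬D(v,v) ∨ D(s,s)) ∧ ¬D(w,w))
The quantifier ∃v sits under an odd number of negations (counting the antecedent side of each →), so it flips to ∀v.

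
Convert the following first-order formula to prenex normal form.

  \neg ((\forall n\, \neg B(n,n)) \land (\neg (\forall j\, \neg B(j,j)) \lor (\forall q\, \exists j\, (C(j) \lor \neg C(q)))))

\exists n\, \forall j\, \exists q\, \forall s\, (B(n,n) \lor \neg B(j,j) \land \neg C(s) \land C(q))

Push ¬ through the quantifiers and connectives to reach negation normal form:
  (\exists n\, B(n,n)) \lor (\forall j\, \neg B(j,j)) \land (\exists q\, \forall j\, (\neg C(j) \land C(q)))
Rename bound variables to avoid capture: j↦s.
  (\exists n\, B(n,n)) \lor (\forall j\, \neg B(j,j)) \land (\exists q\, \forall s\, (\neg C(s) \land C(q)))
Pull the quantifiers to the front (each side's bound variable is not free in the other side):
  \exists n\, \forall j\, \exists q\, \forall s\, (B(n,n) \lor \neg B(j,j) \land \neg C(s) \land C(q))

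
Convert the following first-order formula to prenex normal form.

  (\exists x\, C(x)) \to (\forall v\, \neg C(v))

Rewrite implications/biconditionals: A → B as ¬A ∨ B.
  \neg (\exists x\, C(x)) \lor (\forall v\, \neg C(v))
Move each ¬ inward, flipping quantifiers it crosses:
  (\forall x\, \neg C(x)) \lor (\forall v\, \neg C(v))
All bound variables are already distinct, so no renaming is needed.
Extract every quantifier outward, since the variables are now distinct and don't occur free across branches:
  \forall x\, \forall v\, (\neg C(x) \lor \neg C(v))

\forall x\, \forall v\, (\neg C(x) \lor \neg C(v))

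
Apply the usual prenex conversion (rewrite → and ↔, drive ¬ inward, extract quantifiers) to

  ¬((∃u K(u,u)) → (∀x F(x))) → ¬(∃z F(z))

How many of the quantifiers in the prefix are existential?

0

Eliminate → and ↔ using ¬ and ∨.
  ¬¬(¬(∃u K(u,u)) ∨ (∀x F(x))) ∨ ¬(∃z F(z))
Move each ¬ inward, flipping quantifiers it crosses:
  (∀u ¬K(u,u)) ∨ (∀x F(x)) ∨ (∀z ¬F(z))
All bound variables are already distinct, so no renaming is needed.
Extract every quantifier outward, since the variables are now distinct and don't occur free across branches:
  ∀u ∀x ∀z (¬K(u,u) ∨ F(x) ∨ ¬F(z))
The prefix is ∀u ∀x ∀z: 3 universal, 0 existential.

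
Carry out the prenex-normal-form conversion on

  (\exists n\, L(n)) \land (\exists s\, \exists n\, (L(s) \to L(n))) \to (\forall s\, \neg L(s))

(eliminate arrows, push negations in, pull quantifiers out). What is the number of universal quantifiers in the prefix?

4

First replace A → B with ¬A ∨ B.
  \neg ((\exists n\, L(n)) \land (\exists s\, \exists n\, (\neg L(s) \lor L(n)))) \lor (\forall s\, \neg L(s))
Drive negations inward (¬∀x A ≡ ∃x ¬A, ¬∃x A ≡ ∀x ¬A, De Morgan for ∧/∨):
  (\forall n\, \neg L(n)) \lor (\forall s\, \forall n\, (L(s) \land \neg L(n))) \lor (\forall s\, \neg L(s))
Give each quantifier a distinct variable: n↦b, s↦x1.
  (\forall n\, \neg L(n)) \lor (\forall s\, \forall b\, (L(s) \land \neg L(b))) \lor (\forall x1\, \neg L(x1))
Extract every quantifier outward, since the variables are now distinct and don't occur free across branches:
  \forall n\, \forall s\, \forall b\, \forall x1\, (\neg L(n) \lor L(s) \land \neg L(b) \lor \neg L(x1))
The prefix is \forall n \forall s \forall b \forall x1: 4 universal, 0 existential.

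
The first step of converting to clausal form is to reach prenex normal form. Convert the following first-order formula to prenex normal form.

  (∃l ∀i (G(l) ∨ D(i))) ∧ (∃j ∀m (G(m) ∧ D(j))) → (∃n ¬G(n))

∀l ∃i ∀j ∃m ∃n (¬G(l) ∧ ¬D(i) ∨ ¬G(m) ∨ ¬D(j) ∨ ¬G(n))

First replace A → B with ¬A ∨ B.
  ¬((∃l ∀i (G(l) ∨ D(i))) ∧ (∃j ∀m (G(m) ∧ D(j)))) ∨ (∃n ¬G(n))
Move each ¬ inward, flipping quantifiers it crosses:
  (∀l ∃i (¬G(l) ∧ ¬D(i))) ∨ (∀j ∃m (¬G(m) ∨ ¬D(j))) ∨ (∃n ¬G(n))
Finally move all quantifiers to the prefix:
  ∀l ∃i ∀j ∃m ∃n (¬G(l) ∧ ¬D(i) ∨ ¬G(m) ∨ ¬D(j) ∨ ¬G(n))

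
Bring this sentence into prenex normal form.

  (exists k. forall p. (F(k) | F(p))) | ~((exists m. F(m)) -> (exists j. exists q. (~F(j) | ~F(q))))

Rewrite implications/biconditionals: A → B as ¬A ∨ B.
  (exists k. forall p. (F(k) | F(p))) | ~(~(exists m. F(m)) | (exists j. exists q. (~F(j) | ~F(q))))
Push ¬ through the quantifiers and connectives to reach negation normal form:
  (exists k. forall p. (F(k) | F(p))) | (exists m. F(m)) & (forall j. forall q. (F(j) & F(q)))
Extract every quantifier outward, since the variables are now distinct and don't occur free across branches:
  exists k. forall p. exists m. forall j. forall q. (F(k) | F(p) | F(m) & F(j) & F(q))

exists k. forall p. exists m. forall j. forall q. (F(k) | F(p) | F(m) & F(j) & F(q))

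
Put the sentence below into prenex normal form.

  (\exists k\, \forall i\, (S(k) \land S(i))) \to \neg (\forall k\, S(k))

\forall k\, \exists i\, \exists z1\, (\neg S(k) \lor \neg S(i) \lor \neg S(z1))

Eliminate → and ↔ using ¬ and ∨.
  \neg (\exists k\, \forall i\, (S(k) \land S(i))) \lor \neg (\forall k\, S(k))
Drive negations inward (¬∀x A ≡ ∃x ¬A, ¬∃x A ≡ ∀x ¬A, De Morgan for ∧/∨):
  (\forall k\, \exists i\, (\neg S(k) \lor \neg S(i))) \lor (\exists k\, \neg S(k))
Rename bound variables to avoid capture: k↦z1.
  (\forall k\, \exists i\, (\neg S(k) \lor \neg S(i))) \lor (\exists z1\, \neg S(z1))
Finally move all quantifiers to the prefix:
  \forall k\, \exists i\, \exists z1\, (\neg S(k) \lor \neg S(i) \lor \neg S(z1))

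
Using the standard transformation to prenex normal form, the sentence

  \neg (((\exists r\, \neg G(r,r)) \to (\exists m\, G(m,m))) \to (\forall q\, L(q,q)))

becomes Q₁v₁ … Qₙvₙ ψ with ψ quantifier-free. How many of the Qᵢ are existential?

First replace A → B with ¬A ∨ B.
  \neg (\neg (\neg (\exists r\, \neg G(r,r)) \lor (\exists m\, G(m,m))) \lor (\forall q\, L(q,q)))
Move each ¬ inward, flipping quantifiers it crosses:
  ((\forall r\, G(r,r)) \lor (\exists m\, G(m,m))) \land (\exists q\, \neg L(q,q))
Finally move all quantifiers to the prefix:
  \forall r\, \exists m\, \exists q\, ((G(r,r) \lor G(m,m)) \land \neg L(q,q))
The prefix is \forall r \exists m \exists q: 1 universal, 2 existential.

2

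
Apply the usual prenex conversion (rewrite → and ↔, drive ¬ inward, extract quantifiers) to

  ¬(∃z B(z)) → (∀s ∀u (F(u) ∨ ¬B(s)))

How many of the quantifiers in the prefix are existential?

1

Rewrite implications/biconditionals: A → B as ¬A ∨ B.
  ¬¬(∃z B(z)) ∨ (∀s ∀u (F(u) ∨ ¬B(s)))
Drive negations inward (¬∀x A ≡ ∃x ¬A, ¬∃x A ≡ ∀x ¬A, De Morgan for ∧/∨):
  (∃z B(z)) ∨ (∀s ∀u (F(u) ∨ ¬B(s)))
All bound variables are already distinct, so no renaming is needed.
Finally move all quantifiers to the prefix:
  ∃z ∀s ∀u (B(z) ∨ F(u) ∨ ¬B(s))
The prefix is ∃z ∀s ∀u: 2 universal, 1 existential.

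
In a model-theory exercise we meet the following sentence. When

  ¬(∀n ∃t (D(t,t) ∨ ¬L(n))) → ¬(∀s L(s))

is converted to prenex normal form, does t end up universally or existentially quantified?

existential

Eliminate → and ↔ using ¬ and ∨.
  ¬¬(∀n ∃t (D(t,t) ∨ ¬L(n))) ∨ ¬(∀s L(s))
Push ¬ through the quantifiers and connectives to reach negation normal form:
  (∀n ∃t (D(t,t) ∨ ¬L(n))) ∨ (∃s ¬L(s))
Pull the quantifiers to the front (each side's bound variable is not free in the other side):
  ∀n ∃t ∃s (D(t,t) ∨ ¬L(n) ∨ ¬L(s))
The quantifier ∃t sits under an even number of negations (counting the antecedent side of each →), so it remains existential.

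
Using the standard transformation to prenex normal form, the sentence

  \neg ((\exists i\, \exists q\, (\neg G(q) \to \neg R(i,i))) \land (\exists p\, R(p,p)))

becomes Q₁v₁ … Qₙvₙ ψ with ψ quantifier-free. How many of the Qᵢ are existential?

0

First replace A → B with ¬A ∨ B.
  \neg ((\exists i\, \exists q\, (\neg \neg G(q) \lor \neg R(i,i))) \land (\exists p\, R(p,p)))
Move each ¬ inward, flipping quantifiers it crosses:
  (\forall i\, \forall q\, (\neg G(q) \land R(i,i))) \lor (\forall p\, \neg R(p,p))
All bound variables are already distinct, so no renaming is needed.
Pull the quantifiers to the front (each side's bound variable is not free in the other side):
  \forall i\, \forall q\, \forall p\, (\neg G(q) \land R(i,i) \lor \neg R(p,p))
The prefix is \forall i \forall q \forall p: 3 universal, 0 existential.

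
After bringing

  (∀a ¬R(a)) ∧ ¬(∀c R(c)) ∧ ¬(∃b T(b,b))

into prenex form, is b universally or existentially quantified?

Drive negations inward (¬∀x A ≡ ∃x ¬A, ¬∃x A ≡ ∀x ¬A, De Morgan for ∧/∨):
  (∀a ¬R(a)) ∧ (∃c ¬R(c)) ∧ (∀b ¬T(b,b))
All bound variables are already distinct, so no renaming is needed.
Pull the quantifiers to the front (each side's bound variable is not free in the other side):
  ∀a ∃c ∀b (¬R(a) ∧ ¬R(c) ∧ ¬T(b,b))
The quantifier ∃b sits under an odd number of negations, so it flips to ∀b.

universal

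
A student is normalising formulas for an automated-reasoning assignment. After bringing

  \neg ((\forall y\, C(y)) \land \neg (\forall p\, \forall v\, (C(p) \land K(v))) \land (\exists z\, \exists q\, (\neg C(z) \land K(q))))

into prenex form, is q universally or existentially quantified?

Drive negations inward (¬∀x A ≡ ∃x ¬A, ¬∃x A ≡ ∀x ¬A, De Morgan for ∧/∨):
  (\exists y\, \neg C(y)) \lor (\forall p\, \forall v\, (C(p) \land K(v))) \lor (\forall z\, \forall q\, (C(z) \lor \neg K(q)))
All bound variables are already distinct, so no renaming is needed.
Pull the quantifiers to the front (each side's bound variable is not free in the other side):
  \exists y\, \forall p\, \forall v\, \forall z\, \forall q\, (\neg C(y) \lor C(p) \land K(v) \lor C(z) \lor \neg K(q))
The quantifier \exists q sits under an odd number of negations, so it flips to \forall q.

universal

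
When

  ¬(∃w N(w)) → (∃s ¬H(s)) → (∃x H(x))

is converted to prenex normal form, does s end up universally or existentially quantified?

Rewrite implications/biconditionals: A → B as ¬A ∨ B.
  ¬¬(∃w N(w)) ∨ ¬(∃s ¬H(s)) ∨ (∃x H(x))
Drive negations inward (¬∀x A ≡ ∃x ¬A, ¬∃x A ≡ ∀x ¬A, De Morgan for ∧/∨):
  (∃w N(w)) ∨ (∀s H(s)) ∨ (∃x H(x))
All bound variables are already distinct, so no renaming is needed.
Finally move all quantifiers to the prefix:
  ∃w ∀s ∃x (N(w) ∨ H(s) ∨ H(x))
The quantifier ∃s sits under an odd number of negations (counting the antecedent side of each →), so it flips to ∀s.

universal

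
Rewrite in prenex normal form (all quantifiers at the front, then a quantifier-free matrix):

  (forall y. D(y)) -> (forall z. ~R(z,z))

exists y. forall z. (~D(y) | ~R(z,z))

Eliminate → and ↔ using ¬ and ∨.
  ~(forall y. D(y)) | (forall z. ~R(z,z))
Move each ¬ inward, flipping quantifiers it crosses:
  (exists y. ~D(y)) | (forall z. ~R(z,z))
All bound variables are already distinct, so no renaming is needed.
Extract every quantifier outward, since the variables are now distinct and don't occur free across branches:
  exists y. forall z. (~D(y) | ~R(z,z))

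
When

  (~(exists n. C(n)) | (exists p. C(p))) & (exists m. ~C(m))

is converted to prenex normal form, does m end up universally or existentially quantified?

existential

Drive negations inward (¬∀x A ≡ ∃x ¬A, ¬∃x A ≡ ∀x ¬A, De Morgan for ∧/∨):
  ((forall n. ~C(n)) | (exists p. C(p))) & (exists m. ~C(m))
All bound variables are already distinct, so no renaming is needed.
Extract every quantifier outward, since the variables are now distinct and don't occur free across branches:
  forall n. exists p. exists m. ((~C(n) | C(p)) & ~C(m))
The quantifier exists m sits under an even number of negations, so it remains existential.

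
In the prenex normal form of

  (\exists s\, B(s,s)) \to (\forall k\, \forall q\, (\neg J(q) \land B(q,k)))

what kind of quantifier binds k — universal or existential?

universal

Eliminate → and ↔ using ¬ and ∨.
  \neg (\exists s\, B(s,s)) \lor (\forall k\, \forall q\, (\neg J(q) \land B(q,k)))
Push ¬ through the quantifiers and connectives to reach negation normal form:
  (\forall s\, \neg B(s,s)) \lor (\forall k\, \forall q\, (\neg J(q) \land B(q,k)))
All bound variables are already distinct, so no renaming is needed.
Pull the quantifiers to the front (each side's bound variable is not free in the other side):
  \forall s\, \forall k\, \forall q\, (\neg B(s,s) \lor \neg J(q) \land B(q,k))
The quantifier \forall k sits under an even number of negations (counting the antecedent side of each →), so it remains universal.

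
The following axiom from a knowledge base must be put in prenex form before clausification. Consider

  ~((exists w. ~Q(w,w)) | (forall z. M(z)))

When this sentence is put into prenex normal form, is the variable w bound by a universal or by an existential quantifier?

Push ¬ through the quantifiers and connectives to reach negation normal form:
  (forall w. Q(w,w)) & (exists z. ~M(z))
Extract every quantifier outward, since the variables are now distinct and don't occur free across branches:
  forall w. exists z. (Q(w,w) & ~M(z))
The quantifier exists w sits under an odd number of negations, so it flips to forall w.

universal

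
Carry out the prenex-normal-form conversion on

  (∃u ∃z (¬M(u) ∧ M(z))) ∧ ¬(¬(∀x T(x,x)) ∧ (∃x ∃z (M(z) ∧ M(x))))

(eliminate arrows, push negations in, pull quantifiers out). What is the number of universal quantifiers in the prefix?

Drive negations inward (¬∀x A ≡ ∃x ¬A, ¬∃x A ≡ ∀x ¬A, De Morgan for ∧/∨):
  (∃u ∃z (¬M(u) ∧ M(z))) ∧ ((∀x T(x,x)) ∨ (∀x ∀z (¬M(z) ∨ ¬M(x))))
Standardize variables apart so no two quantifiers bind the same name: x↦t, z↦z1.
  (∃u ∃z (¬M(u) ∧ M(z))) ∧ ((∀x T(x,x)) ∨ (∀t ∀z1 (¬M(z1) ∨ ¬M(t))))
Finally move all quantifiers to the prefix:
  ∃u ∃z ∀x ∀t ∀z1 (¬M(u) ∧ M(z) ∧ (T(x,x) ∨ ¬M(z1) ∨ ¬M(t)))
The prefix is ∃u ∃z ∀x ∀t ∀z1: 3 universal, 2 existential.

3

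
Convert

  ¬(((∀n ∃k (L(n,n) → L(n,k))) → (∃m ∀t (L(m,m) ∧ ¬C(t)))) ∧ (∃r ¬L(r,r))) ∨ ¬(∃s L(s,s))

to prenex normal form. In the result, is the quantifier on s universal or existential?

universal

Eliminate → and ↔ using ¬ and ∨.
  ¬((¬(∀n ∃k (¬L(n,n) ∨ L(n,k))) ∨ (∃m ∀t (L(m,m) ∧ ¬C(t)))) ∧ (∃r ¬L(r,r))) ∨ ¬(∃s L(s,s))
Drive negations inward (¬∀x A ≡ ∃x ¬A, ¬∃x A ≡ ∀x ¬A, De Morgan for ∧/∨):
  (∀n ∃k (¬L(n,n) ∨ L(n,k))) ∧ (∀m ∃t (¬L(m,m) ∨ C(t))) ∨ (∀r L(r,r)) ∨ (∀s ¬L(s,s))
All bound variables are already distinct, so no renaming is needed.
Finally move all quantifiers to the prefix:
  ∀n ∃k ∀m ∃t ∀r ∀s ((¬L(n,n) ∨ L(n,k)) ∧ (¬L(m,m) ∨ C(t)) ∨ L(r,r) ∨ ¬L(s,s))
The quantifier ∃s sits under an odd number of negations (counting the antecedent side of each →), so it flips to ∀s.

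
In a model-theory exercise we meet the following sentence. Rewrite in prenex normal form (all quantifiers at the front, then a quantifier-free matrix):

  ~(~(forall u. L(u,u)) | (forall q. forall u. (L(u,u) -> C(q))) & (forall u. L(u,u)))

forall u. exists q. exists y. exists c. (L(u,u) & (L(y,y) & ~C(q) | ~L(c,c)))

Rewrite implications/biconditionals: A → B as ¬A ∨ B.
  ~(~(forall u. L(u,u)) | (forall q. forall u. (~L(u,u) | C(q))) & (forall u. L(u,u)))
Drive negations inward (¬∀x A ≡ ∃x ¬A, ¬∃x A ≡ ∀x ¬A, De Morgan for ∧/∨):
  (forall u. L(u,u)) & ((exists q. exists u. (L(u,u) & ~C(q))) | (exists u. ~L(u,u)))
Standardize variables apart so no two quantifiers bind the same name: u↦y, u↦c.
  (forall u. L(u,u)) & ((exists q. exists y. (L(y,y) & ~C(q))) | (exists c. ~L(c,c)))
Finally move all quantifiers to the prefix:
  forall u. exists q. exists y. exists c. (L(u,u) & (L(y,y) & ~C(q) | ~L(c,c)))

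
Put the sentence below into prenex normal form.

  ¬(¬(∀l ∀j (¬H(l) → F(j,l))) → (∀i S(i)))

First replace A → B with ¬A ∨ B.
  ¬(¬¬(∀l ∀j (¬¬H(l) ∨ F(j,l))) ∨ (∀i S(i)))
Move each ¬ inward, flipping quantifiers it crosses:
  (∃l ∃j (¬H(l) ∧ ¬F(j,l))) ∧ (∃i ¬S(i))
Extract every quantifier outward, since the variables are now distinct and don't occur free across branches:
  ∃l ∃j ∃i (¬H(l) ∧ ¬F(j,l) ∧ ¬S(i))

∃l ∃j ∃i (¬H(l) ∧ ¬F(j,l) ∧ ¬S(i))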